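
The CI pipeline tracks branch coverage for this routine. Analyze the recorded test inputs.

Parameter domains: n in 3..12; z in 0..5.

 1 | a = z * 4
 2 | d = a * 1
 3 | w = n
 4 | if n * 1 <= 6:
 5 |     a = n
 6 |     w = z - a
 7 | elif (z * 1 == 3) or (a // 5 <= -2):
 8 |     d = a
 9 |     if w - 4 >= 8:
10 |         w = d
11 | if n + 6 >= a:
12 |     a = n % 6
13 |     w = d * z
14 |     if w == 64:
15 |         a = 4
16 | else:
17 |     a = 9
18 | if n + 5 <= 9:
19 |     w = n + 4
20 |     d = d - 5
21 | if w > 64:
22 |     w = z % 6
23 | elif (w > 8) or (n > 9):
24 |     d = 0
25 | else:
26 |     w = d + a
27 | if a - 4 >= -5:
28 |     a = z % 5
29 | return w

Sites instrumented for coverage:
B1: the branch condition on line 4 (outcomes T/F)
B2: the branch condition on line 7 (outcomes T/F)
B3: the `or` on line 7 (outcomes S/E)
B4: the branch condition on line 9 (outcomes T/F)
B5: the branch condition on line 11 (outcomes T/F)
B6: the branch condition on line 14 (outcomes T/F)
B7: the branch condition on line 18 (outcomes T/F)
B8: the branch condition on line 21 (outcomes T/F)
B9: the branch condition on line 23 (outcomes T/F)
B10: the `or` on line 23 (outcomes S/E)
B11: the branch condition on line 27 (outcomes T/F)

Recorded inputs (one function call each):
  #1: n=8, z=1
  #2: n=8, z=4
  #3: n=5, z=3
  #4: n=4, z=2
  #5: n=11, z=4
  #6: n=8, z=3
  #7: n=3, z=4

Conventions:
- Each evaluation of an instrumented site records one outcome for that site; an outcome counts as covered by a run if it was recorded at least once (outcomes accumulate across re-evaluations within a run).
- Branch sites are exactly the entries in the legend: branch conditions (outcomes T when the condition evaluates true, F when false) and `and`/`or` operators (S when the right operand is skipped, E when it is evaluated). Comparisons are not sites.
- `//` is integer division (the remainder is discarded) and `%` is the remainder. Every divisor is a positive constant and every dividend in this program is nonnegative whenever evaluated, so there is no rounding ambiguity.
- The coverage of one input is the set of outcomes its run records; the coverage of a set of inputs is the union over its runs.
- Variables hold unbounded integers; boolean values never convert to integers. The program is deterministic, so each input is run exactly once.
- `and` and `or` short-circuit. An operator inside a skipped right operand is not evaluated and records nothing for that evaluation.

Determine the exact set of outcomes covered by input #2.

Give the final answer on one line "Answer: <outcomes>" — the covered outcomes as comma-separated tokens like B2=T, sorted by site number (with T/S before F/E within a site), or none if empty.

Event log for input #2 (n=8, z=4):
  B1->F, B3->E, B2->F, B5->F, B7->F, B8->F, B10->E, B9->F, B11->T
distinct outcomes covered: B1=F, B2=F, B3=E, B5=F, B7=F, B8=F, B9=F, B10=E, B11=T

Answer: B1=F, B2=F, B3=E, B5=F, B7=F, B8=F, B9=F, B10=E, B11=T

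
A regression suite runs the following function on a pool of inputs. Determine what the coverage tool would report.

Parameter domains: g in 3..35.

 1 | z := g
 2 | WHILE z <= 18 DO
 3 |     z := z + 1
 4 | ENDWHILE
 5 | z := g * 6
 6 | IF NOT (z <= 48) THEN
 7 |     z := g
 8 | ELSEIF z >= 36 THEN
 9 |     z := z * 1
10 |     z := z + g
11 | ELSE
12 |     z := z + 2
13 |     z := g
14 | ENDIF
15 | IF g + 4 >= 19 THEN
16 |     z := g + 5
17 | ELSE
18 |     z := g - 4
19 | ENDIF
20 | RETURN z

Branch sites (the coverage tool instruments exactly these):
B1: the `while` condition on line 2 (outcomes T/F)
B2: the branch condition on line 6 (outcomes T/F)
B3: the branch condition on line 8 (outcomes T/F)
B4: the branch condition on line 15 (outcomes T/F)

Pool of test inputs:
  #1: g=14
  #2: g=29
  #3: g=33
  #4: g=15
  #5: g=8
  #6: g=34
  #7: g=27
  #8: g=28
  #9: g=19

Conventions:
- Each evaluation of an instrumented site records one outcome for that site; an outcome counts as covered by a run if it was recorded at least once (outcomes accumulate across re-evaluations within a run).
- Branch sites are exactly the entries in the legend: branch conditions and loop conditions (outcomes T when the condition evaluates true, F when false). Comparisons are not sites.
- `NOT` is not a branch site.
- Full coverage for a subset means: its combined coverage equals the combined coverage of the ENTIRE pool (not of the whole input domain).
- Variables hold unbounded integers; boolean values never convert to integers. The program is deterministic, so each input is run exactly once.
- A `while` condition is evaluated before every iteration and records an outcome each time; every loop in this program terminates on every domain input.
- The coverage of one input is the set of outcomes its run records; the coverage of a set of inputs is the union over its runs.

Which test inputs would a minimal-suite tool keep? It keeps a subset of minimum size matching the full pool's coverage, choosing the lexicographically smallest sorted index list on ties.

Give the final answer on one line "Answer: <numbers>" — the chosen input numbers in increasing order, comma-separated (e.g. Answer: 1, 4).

run #1 (g=14) runs B1->T, B1->T, B1->T, B1->T, B1->T, B1->F, B2->T, B4->F; records B1=T, B1=F, B2=T, B4=F
run #2 (g=29) runs B1->F, B2->T, B4->T; records B1=F, B2=T, B4=T
run #3 (g=33) runs B1->F, B2->T, B4->T; records B1=F, B2=T, B4=T
run #4 (g=15) runs B1->T, B1->T, B1->T, B1->T, B1->F, B2->T, B4->T; records B1=T, B1=F, B2=T, B4=T
run #5 (g=8) runs B1->T, B1->T, B1->T, B1->T, B1->T, B1->T, B1->T, B1->T, B1->T, B1->T, B1->T, B1->F, B2->F, B3->T, ...; records B1=T, B1=F, B2=F, B3=T, B4=F
run #6 (g=34) runs B1->F, B2->T, B4->T; records B1=F, B2=T, B4=T
run #7 (g=27) runs B1->F, B2->T, B4->T; records B1=F, B2=T, B4=T
run #8 (g=28) runs B1->F, B2->T, B4->T; records B1=F, B2=T, B4=T
run #9 (g=19) runs B1->F, B2->T, B4->T; records B1=F, B2=T, B4=T
pool-wide coverage (7 outcomes): B1=T, B1=F, B2=T, B2=F, B3=T, B4=T, B4=F
size 1 is not enough: best union over all size-1 subsets is 5/7
inputs {2, 5} (size 2) cover everything; no size-2 subset with a lexicographically smaller index list covers all 7

Answer: 2, 5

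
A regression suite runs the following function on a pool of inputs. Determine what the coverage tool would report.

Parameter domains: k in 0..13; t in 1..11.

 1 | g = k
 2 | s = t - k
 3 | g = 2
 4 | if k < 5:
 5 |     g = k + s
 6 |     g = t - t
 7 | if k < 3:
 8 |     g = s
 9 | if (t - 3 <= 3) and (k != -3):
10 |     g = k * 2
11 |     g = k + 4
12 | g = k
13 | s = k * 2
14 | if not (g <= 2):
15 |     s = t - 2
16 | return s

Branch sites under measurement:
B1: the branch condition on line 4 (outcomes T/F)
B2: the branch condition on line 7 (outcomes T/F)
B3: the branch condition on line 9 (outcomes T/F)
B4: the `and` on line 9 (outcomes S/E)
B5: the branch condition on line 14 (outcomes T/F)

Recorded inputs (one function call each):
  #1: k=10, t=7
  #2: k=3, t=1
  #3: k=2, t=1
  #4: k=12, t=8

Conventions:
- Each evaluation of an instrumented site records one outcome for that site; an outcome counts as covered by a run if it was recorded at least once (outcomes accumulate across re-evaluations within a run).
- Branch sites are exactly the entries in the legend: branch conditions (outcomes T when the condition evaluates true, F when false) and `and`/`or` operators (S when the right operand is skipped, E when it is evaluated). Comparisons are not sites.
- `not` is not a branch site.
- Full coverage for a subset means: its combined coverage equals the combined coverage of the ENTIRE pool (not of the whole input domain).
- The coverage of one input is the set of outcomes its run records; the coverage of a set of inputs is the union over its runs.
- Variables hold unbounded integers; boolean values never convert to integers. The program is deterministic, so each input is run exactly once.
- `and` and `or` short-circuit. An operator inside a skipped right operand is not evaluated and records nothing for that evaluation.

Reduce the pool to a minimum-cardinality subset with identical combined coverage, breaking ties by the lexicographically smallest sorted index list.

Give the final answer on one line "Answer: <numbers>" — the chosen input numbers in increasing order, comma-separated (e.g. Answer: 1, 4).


input #1 (k=10, t=7): events B1->F, B2->F, B4->S, B3->F, B5->T; covers B1=F, B2=F, B3=F, B4=S, B5=T
input #2 (k=3, t=1): events B1->T, B2->F, B4->E, B3->T, B5->T; covers B1=T, B2=F, B3=T, B4=E, B5=T
input #3 (k=2, t=1): events B1->T, B2->T, B4->E, B3->T, B5->F; covers B1=T, B2=T, B3=T, B4=E, B5=F
input #4 (k=12, t=8): events B1->F, B2->F, B4->S, B3->F, B5->T; covers B1=F, B2=F, B3=F, B4=S, B5=T
the full pool covers 10 outcomes: B1=T, B1=F, B2=T, B2=F, B3=T, B3=F, B4=S, B4=E, B5=T, B5=F
no size-1 subset reaches all 10 outcomes (best union: 5/10)
at size 2, {1, 3} reaches all 10 outcomes; every lexicographically earlier size-2 subset fails
Answer: 1, 3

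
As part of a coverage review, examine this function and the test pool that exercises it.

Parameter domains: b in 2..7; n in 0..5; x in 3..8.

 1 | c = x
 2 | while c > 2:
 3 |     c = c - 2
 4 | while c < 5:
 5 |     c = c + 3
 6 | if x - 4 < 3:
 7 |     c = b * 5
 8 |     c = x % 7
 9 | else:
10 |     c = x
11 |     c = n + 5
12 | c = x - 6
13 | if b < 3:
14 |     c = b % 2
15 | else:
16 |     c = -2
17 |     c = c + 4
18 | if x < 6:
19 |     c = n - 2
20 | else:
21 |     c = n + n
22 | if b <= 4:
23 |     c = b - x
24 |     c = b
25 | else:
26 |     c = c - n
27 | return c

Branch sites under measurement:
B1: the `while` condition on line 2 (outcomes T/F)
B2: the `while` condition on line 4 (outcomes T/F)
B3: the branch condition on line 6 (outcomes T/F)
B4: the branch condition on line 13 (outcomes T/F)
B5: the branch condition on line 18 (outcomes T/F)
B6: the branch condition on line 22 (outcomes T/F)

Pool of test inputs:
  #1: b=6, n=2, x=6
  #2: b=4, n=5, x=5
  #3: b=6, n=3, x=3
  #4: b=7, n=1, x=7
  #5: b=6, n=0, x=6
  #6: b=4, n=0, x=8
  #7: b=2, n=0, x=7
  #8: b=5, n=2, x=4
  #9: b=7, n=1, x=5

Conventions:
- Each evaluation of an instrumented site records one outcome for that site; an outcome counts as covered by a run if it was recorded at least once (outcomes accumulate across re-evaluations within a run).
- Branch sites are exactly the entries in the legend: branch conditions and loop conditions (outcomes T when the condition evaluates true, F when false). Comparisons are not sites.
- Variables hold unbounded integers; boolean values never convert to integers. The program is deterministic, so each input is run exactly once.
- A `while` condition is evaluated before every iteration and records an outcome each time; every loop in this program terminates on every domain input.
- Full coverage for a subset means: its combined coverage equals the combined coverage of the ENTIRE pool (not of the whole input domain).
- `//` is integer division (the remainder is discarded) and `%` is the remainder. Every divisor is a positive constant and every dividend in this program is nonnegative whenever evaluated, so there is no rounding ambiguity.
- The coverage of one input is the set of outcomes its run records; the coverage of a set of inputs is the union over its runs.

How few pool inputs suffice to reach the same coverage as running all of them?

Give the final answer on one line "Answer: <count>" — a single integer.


test 1 (b=6, n=2, x=6) fires B1->T, B1->T, B1->F, B2->T, B2->F, B3->T, B4->F, B5->F, B6->F; hits B1=T, B1=F, B2=T, B2=F, B3=T, B4=F, B5=F, B6=F
test 2 (b=4, n=5, x=5) fires B1->T, B1->T, B1->F, B2->T, B2->T, B2->F, B3->T, B4->F, B5->T, B6->T; hits B1=T, B1=F, B2=T, B2=F, B3=T, B4=F, B5=T, B6=T
test 3 (b=6, n=3, x=3) fires B1->T, B1->F, B2->T, B2->T, B2->F, B3->T, B4->F, B5->T, B6->F; hits B1=T, B1=F, B2=T, B2=F, B3=T, B4=F, B5=T, B6=F
test 4 (b=7, n=1, x=7) fires B1->T, B1->T, B1->T, B1->F, B2->T, B2->T, B2->F, B3->F, B4->F, B5->F, B6->F; hits B1=T, B1=F, B2=T, B2=F, B3=F, B4=F, B5=F, B6=F
test 5 (b=6, n=0, x=6) fires B1->T, B1->T, B1->F, B2->T, B2->F, B3->T, B4->F, B5->F, B6->F; hits B1=T, B1=F, B2=T, B2=F, B3=T, B4=F, B5=F, B6=F
test 6 (b=4, n=0, x=8) fires B1->T, B1->T, B1->T, B1->F, B2->T, B2->F, B3->F, B4->F, B5->F, B6->T; hits B1=T, B1=F, B2=T, B2=F, B3=F, B4=F, B5=F, B6=T
test 7 (b=2, n=0, x=7) fires B1->T, B1->T, B1->T, B1->F, B2->T, B2->T, B2->F, B3->F, B4->T, B5->F, B6->T; hits B1=T, B1=F, B2=T, B2=F, B3=F, B4=T, B5=F, B6=T
test 8 (b=5, n=2, x=4) fires B1->T, B1->F, B2->T, B2->F, B3->T, B4->F, B5->T, B6->F; hits B1=T, B1=F, B2=T, B2=F, B3=T, B4=F, B5=T, B6=F
test 9 (b=7, n=1, x=5) fires B1->T, B1->T, B1->F, B2->T, B2->T, B2->F, B3->T, B4->F, B5->T, B6->F; hits B1=T, B1=F, B2=T, B2=F, B3=T, B4=F, B5=T, B6=F
union over all inputs: B1=T, B1=F, B2=T, B2=F, B3=T, B3=F, B4=T, B4=F, B5=T, B5=F, B6=T, B6=F (12 outcomes)
every size-1 subset falls short of the 12 outcomes (best: 8/12)
inputs {3, 7} (size 2) cover everything; no size-2 subset with a lexicographically smaller index list covers all 12
Answer: 2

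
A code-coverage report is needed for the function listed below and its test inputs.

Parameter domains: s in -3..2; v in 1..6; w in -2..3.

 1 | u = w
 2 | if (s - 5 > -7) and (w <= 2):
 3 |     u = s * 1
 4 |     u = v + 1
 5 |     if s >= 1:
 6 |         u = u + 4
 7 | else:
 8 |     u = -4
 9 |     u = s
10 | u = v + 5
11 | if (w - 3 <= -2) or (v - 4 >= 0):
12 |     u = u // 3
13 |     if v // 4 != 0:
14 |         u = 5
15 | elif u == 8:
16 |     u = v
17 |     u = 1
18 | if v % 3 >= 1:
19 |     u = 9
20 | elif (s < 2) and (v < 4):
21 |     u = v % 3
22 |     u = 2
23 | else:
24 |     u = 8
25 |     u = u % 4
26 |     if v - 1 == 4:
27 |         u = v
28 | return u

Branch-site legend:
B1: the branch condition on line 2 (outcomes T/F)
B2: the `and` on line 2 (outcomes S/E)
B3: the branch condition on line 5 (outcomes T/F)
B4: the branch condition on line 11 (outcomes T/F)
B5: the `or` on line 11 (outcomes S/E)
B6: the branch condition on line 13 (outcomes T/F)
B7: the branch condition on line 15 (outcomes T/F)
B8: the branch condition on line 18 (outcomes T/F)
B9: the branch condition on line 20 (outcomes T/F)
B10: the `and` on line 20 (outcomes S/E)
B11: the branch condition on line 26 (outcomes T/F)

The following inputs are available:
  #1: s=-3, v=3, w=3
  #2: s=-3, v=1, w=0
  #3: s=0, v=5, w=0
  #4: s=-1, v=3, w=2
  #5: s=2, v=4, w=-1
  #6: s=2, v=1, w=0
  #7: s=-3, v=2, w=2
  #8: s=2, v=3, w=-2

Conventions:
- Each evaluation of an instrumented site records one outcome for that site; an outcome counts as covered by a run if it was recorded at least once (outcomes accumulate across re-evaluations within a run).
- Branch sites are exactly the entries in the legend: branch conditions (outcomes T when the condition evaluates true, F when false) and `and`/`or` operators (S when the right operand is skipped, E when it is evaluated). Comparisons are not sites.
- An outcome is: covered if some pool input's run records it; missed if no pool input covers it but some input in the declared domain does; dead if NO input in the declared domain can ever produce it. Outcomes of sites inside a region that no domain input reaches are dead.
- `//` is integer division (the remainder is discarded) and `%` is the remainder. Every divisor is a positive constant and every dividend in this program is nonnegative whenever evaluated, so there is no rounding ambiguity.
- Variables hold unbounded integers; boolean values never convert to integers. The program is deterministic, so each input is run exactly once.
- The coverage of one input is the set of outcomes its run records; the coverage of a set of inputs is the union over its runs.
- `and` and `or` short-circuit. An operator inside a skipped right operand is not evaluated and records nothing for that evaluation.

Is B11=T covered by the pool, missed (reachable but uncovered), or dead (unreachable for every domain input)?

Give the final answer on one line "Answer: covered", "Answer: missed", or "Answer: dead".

no pool input records B11=T
checking all 216 inputs in the declared domain: B11=T is never recorded -> dead

Answer: dead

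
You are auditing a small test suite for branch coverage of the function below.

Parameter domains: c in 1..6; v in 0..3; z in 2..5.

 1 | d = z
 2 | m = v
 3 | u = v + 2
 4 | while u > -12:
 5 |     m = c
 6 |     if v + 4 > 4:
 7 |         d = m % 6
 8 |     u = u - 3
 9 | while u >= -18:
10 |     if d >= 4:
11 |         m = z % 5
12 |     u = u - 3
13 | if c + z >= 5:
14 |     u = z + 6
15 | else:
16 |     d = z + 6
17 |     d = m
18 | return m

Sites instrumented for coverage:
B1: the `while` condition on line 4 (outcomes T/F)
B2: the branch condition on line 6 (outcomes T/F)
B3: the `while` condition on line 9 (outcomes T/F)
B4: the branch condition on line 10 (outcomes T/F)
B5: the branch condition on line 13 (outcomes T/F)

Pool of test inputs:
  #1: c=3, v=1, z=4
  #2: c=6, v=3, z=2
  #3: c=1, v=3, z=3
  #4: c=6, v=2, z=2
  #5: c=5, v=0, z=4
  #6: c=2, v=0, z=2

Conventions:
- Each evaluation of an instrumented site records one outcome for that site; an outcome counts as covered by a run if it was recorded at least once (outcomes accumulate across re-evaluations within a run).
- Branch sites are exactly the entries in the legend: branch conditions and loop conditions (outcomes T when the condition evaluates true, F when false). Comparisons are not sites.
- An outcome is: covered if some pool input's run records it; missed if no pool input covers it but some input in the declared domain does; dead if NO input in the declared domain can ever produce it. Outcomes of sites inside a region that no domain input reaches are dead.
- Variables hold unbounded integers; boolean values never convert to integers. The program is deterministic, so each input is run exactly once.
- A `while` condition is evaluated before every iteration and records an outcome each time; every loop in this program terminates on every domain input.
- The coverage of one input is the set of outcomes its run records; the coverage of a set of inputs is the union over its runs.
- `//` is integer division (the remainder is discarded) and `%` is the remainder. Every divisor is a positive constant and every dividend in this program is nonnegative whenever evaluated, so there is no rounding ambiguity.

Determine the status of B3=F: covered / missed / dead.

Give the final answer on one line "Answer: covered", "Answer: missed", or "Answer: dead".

B3=F is recorded by pool input(s) 1, 2, 3, 4, 5, 6 -> covered

Answer: covered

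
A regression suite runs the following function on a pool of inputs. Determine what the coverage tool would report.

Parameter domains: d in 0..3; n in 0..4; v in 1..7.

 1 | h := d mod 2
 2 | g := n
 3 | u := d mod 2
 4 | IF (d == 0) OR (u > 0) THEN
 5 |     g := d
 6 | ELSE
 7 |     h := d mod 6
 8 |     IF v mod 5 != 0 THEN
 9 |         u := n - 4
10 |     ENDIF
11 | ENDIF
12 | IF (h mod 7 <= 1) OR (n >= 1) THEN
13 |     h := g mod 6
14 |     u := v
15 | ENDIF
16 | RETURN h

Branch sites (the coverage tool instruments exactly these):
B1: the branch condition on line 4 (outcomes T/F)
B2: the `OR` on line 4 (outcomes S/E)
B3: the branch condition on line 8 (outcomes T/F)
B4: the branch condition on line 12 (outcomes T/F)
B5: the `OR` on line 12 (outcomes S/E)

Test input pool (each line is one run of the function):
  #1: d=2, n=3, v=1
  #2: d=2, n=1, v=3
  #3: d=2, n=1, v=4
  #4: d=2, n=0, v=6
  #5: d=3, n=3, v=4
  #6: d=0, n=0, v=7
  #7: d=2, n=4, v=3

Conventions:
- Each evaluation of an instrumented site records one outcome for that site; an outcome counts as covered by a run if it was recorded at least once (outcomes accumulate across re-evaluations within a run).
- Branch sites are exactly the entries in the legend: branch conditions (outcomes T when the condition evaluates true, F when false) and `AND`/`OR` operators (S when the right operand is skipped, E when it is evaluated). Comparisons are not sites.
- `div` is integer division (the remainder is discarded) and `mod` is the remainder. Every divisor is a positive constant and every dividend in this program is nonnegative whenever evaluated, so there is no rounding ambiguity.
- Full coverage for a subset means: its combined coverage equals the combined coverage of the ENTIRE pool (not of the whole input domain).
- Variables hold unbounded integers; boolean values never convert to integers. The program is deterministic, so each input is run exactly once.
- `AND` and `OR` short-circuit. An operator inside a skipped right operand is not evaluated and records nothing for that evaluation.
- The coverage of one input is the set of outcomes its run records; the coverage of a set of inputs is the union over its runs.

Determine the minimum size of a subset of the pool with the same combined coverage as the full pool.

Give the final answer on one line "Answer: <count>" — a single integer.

input #1, d=2, n=3, v=1: events B2->E, B1->F, B3->T, B5->E, B4->T; outcomes B1=F, B2=E, B3=T, B4=T, B5=E
input #2, d=2, n=1, v=3: events B2->E, B1->F, B3->T, B5->E, B4->T; outcomes B1=F, B2=E, B3=T, B4=T, B5=E
input #3, d=2, n=1, v=4: events B2->E, B1->F, B3->T, B5->E, B4->T; outcomes B1=F, B2=E, B3=T, B4=T, B5=E
input #4, d=2, n=0, v=6: events B2->E, B1->F, B3->T, B5->E, B4->F; outcomes B1=F, B2=E, B3=T, B4=F, B5=E
input #5, d=3, n=3, v=4: events B2->E, B1->T, B5->S, B4->T; outcomes B1=T, B2=E, B4=T, B5=S
input #6, d=0, n=0, v=7: events B2->S, B1->T, B5->S, B4->T; outcomes B1=T, B2=S, B4=T, B5=S
input #7, d=2, n=4, v=3: events B2->E, B1->F, B3->T, B5->E, B4->T; outcomes B1=F, B2=E, B3=T, B4=T, B5=E
the full pool covers 9 outcomes: B1=T, B1=F, B2=S, B2=E, B3=T, B4=T, B4=F, B5=S, B5=E
size 1 is not enough: best union over all size-1 subsets is 5/9
the canonical winner is {4, 6}: size 2, full 9-outcome coverage, earliest index list among size-2 covers

Answer: 2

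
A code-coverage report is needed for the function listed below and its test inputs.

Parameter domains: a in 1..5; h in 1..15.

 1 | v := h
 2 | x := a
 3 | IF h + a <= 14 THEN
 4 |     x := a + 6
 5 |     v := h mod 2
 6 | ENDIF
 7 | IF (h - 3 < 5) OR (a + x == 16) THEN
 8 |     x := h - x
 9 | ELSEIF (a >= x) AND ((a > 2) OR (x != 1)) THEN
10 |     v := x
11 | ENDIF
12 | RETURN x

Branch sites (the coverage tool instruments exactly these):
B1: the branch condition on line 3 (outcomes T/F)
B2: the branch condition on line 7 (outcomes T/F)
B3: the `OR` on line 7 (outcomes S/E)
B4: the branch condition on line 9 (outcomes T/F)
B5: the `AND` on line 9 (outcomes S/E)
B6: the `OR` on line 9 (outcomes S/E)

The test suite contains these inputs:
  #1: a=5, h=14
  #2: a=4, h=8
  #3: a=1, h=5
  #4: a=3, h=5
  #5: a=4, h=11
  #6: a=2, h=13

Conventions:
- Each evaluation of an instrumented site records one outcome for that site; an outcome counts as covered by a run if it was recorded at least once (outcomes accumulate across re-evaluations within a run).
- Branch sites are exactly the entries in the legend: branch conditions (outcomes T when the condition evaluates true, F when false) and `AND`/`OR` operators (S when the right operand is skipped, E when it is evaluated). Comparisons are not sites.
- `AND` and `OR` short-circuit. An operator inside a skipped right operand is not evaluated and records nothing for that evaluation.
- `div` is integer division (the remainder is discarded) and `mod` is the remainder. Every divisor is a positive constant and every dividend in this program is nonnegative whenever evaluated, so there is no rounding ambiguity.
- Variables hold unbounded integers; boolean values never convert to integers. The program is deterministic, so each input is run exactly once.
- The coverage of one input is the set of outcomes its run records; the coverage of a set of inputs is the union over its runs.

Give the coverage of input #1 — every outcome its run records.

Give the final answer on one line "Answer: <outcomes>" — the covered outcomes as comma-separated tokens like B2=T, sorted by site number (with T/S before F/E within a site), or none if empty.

Simulating input #1 (a=5, h=14) step by step:
  B1->F, B3->E, B2->F, B5->E, B6->S, B4->T
as a set, this run covers: B1=F, B2=F, B3=E, B4=T, B5=E, B6=S

Answer: B1=F, B2=F, B3=E, B4=T, B5=E, B6=S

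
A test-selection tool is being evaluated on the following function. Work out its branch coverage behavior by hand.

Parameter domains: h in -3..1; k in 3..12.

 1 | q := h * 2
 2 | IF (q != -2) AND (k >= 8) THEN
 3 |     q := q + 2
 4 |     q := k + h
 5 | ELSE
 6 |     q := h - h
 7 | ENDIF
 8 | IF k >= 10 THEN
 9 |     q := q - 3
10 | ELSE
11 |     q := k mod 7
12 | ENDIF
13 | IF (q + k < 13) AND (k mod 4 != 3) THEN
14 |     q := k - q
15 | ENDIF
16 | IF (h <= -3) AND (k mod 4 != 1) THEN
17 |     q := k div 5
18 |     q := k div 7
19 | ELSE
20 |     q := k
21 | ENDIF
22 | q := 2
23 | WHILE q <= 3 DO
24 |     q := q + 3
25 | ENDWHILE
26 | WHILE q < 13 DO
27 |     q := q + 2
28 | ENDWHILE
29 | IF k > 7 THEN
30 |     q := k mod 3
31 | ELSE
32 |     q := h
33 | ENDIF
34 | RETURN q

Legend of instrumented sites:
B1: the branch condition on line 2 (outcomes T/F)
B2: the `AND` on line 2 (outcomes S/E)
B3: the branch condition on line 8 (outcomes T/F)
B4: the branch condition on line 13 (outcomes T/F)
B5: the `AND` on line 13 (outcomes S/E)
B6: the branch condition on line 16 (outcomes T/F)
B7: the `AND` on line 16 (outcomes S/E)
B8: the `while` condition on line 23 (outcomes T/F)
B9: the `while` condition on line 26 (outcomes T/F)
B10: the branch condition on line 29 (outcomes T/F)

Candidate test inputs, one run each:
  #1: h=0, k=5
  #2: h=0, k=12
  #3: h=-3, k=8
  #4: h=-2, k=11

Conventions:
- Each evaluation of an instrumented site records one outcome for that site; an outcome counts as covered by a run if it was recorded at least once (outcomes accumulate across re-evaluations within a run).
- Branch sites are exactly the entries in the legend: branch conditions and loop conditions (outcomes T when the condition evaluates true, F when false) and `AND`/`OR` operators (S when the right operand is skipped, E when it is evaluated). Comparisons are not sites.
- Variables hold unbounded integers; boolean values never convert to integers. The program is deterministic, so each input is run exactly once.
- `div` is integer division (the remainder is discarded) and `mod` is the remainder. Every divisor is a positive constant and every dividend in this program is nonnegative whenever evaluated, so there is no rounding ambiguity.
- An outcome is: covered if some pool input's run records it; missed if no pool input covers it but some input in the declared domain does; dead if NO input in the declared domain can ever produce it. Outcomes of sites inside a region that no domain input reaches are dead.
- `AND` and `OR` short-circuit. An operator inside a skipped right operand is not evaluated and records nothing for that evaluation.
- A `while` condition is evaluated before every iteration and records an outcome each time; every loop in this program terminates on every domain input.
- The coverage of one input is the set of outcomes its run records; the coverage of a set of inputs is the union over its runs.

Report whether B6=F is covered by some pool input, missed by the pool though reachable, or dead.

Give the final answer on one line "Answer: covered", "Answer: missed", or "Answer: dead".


B6=F is recorded by pool input(s) 1, 2, 4 -> covered
Answer: covered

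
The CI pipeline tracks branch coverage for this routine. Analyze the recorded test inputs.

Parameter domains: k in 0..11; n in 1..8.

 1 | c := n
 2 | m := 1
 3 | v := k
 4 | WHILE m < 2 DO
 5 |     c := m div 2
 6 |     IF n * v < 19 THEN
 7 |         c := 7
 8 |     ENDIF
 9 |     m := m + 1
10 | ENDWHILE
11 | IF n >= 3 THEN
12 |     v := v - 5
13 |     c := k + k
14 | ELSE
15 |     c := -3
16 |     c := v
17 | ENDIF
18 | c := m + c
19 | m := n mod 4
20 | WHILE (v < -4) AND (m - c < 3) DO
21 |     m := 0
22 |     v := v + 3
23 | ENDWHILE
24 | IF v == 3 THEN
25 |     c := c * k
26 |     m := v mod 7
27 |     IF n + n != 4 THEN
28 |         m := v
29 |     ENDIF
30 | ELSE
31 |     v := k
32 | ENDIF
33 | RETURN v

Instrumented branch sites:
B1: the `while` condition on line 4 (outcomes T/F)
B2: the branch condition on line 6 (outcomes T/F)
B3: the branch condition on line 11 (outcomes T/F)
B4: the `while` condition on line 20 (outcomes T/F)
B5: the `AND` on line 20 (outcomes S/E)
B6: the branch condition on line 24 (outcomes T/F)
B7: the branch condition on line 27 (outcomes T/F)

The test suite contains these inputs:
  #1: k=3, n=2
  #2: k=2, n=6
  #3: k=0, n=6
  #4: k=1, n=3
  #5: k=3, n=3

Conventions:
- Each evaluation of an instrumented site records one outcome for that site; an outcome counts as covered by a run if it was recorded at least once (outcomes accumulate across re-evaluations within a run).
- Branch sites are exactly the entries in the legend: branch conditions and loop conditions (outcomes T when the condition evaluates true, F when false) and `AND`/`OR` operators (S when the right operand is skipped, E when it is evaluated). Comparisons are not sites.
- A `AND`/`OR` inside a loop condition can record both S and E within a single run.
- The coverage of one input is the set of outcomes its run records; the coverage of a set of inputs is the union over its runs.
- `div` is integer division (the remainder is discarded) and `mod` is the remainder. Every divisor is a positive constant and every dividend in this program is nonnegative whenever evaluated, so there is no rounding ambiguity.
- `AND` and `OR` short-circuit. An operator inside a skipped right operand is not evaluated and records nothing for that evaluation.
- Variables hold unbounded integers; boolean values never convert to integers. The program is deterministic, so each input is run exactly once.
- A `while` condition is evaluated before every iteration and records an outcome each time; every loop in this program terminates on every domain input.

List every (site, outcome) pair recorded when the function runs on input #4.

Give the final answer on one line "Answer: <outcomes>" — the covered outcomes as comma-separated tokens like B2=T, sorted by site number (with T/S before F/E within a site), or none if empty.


Running input #4 (k=1, n=3), event by event:
  B1->T, B2->T, B1->F, B3->T, B5->S, B4->F, B6->F
collecting distinct outcomes: B1=T, B1=F, B2=T, B3=T, B4=F, B5=S, B6=F
Answer: B1=T, B1=F, B2=T, B3=T, B4=F, B5=S, B6=F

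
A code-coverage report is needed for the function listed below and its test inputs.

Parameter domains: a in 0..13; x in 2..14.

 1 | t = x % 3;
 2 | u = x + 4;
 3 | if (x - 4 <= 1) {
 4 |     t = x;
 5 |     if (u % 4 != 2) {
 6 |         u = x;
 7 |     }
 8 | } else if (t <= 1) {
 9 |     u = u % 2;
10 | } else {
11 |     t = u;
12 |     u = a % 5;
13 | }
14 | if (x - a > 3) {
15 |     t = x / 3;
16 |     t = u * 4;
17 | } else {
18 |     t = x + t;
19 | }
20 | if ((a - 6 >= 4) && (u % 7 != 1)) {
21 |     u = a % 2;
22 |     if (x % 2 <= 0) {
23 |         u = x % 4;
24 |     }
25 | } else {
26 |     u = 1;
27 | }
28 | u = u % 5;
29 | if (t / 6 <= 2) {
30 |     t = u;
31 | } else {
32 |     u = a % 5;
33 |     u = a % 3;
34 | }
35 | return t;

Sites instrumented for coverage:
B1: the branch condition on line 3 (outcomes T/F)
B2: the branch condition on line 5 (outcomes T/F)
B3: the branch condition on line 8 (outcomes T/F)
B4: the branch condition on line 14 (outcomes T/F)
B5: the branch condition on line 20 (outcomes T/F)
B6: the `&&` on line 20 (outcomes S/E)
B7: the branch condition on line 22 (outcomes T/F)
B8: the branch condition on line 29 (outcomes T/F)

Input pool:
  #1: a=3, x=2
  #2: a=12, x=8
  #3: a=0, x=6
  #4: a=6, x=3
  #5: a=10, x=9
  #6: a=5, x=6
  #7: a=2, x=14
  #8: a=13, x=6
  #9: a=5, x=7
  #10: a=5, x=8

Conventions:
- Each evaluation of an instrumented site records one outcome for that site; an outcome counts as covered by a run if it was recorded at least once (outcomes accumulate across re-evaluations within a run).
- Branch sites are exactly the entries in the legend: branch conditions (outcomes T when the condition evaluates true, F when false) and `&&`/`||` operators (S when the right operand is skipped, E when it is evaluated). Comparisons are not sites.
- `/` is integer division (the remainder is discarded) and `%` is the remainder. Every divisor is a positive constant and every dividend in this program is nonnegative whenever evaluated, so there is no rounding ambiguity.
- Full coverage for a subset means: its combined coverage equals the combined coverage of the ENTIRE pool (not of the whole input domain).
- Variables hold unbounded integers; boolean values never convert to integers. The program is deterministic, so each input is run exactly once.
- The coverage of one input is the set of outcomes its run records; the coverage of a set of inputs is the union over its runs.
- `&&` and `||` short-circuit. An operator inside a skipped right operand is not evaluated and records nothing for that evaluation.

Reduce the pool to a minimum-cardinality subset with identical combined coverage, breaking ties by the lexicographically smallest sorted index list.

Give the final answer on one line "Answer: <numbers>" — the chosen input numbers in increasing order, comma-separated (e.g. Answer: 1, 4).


run #1 (a=3, x=2) runs B1->T, B2->F, B4->F, B6->S, B5->F, B8->T; records B1=T, B2=F, B4=F, B5=F, B6=S, B8=T
run #2 (a=12, x=8) runs B1->F, B3->F, B4->F, B6->E, B5->T, B7->T, B8->F; records B1=F, B3=F, B4=F, B5=T, B6=E, B7=T, B8=F
run #3 (a=0, x=6) runs B1->F, B3->T, B4->T, B6->S, B5->F, B8->T; records B1=F, B3=T, B4=T, B5=F, B6=S, B8=T
run #4 (a=6, x=3) runs B1->T, B2->T, B4->F, B6->S, B5->F, B8->T; records B1=T, B2=T, B4=F, B5=F, B6=S, B8=T
run #5 (a=10, x=9) runs B1->F, B3->T, B4->F, B6->E, B5->F, B8->T; records B1=F, B3=T, B4=F, B5=F, B6=E, B8=T
run #6 (a=5, x=6) runs B1->F, B3->T, B4->F, B6->S, B5->F, B8->T; records B1=F, B3=T, B4=F, B5=F, B6=S, B8=T
run #7 (a=2, x=14) runs B1->F, B3->F, B4->T, B6->S, B5->F, B8->T; records B1=F, B3=F, B4=T, B5=F, B6=S, B8=T
run #8 (a=13, x=6) runs B1->F, B3->T, B4->F, B6->E, B5->T, B7->T, B8->T; records B1=F, B3=T, B4=F, B5=T, B6=E, B7=T, B8=T
run #9 (a=5, x=7) runs B1->F, B3->T, B4->F, B6->S, B5->F, B8->T; records B1=F, B3=T, B4=F, B5=F, B6=S, B8=T
run #10 (a=5, x=8) runs B1->F, B3->F, B4->F, B6->S, B5->F, B8->F; records B1=F, B3=F, B4=F, B5=F, B6=S, B8=F
union over all inputs: B1=T, B1=F, B2=T, B2=F, B3=T, B3=F, B4=T, B4=F, B5=T, B5=F, B6=S, B6=E, B7=T, B8=T, B8=F (15 outcomes)
size 1 is not enough: best union over all size-1 subsets is 7/15
size 2 is not enough: best union over all size-2 subsets is 12/15
size 3 is not enough: best union over all size-3 subsets is 14/15
inputs {1, 2, 3, 4} (size 4) cover everything; no size-4 subset with a lexicographically smaller index list covers all 15
Answer: 1, 2, 3, 4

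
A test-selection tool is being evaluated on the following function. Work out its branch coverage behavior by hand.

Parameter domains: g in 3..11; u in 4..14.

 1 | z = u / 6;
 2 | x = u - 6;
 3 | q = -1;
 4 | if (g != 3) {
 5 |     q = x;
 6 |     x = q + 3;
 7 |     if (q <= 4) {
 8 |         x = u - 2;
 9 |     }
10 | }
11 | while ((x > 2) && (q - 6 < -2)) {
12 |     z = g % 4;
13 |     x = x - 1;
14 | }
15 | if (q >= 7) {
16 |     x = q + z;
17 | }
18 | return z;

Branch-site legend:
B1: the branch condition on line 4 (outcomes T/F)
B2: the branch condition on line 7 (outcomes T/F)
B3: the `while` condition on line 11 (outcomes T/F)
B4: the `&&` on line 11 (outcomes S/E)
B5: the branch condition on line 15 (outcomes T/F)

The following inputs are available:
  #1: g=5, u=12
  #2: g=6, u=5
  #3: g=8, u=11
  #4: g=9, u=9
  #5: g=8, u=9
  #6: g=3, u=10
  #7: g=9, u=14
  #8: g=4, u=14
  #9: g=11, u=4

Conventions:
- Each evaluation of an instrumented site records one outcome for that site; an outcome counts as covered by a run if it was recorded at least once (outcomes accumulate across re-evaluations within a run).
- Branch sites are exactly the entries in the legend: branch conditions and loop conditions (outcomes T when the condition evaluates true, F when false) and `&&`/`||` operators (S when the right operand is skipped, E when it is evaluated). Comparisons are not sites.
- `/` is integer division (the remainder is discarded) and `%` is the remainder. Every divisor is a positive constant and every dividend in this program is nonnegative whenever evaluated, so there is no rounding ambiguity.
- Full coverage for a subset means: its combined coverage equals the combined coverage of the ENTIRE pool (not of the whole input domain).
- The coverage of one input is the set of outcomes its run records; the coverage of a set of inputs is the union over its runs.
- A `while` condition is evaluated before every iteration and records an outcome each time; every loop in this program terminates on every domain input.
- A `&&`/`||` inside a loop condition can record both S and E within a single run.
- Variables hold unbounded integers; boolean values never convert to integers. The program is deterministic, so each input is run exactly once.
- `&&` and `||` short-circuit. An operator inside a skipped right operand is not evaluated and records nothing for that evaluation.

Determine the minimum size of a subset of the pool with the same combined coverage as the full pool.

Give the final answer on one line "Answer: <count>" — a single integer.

test 1 (g=5, u=12) fires B1->T, B2->F, B4->E, B3->F, B5->F; hits B1=T, B2=F, B3=F, B4=E, B5=F
test 2 (g=6, u=5) fires B1->T, B2->T, B4->E, B3->T, B4->S, B3->F, B5->F; hits B1=T, B2=T, B3=T, B3=F, B4=S, B4=E, B5=F
test 3 (g=8, u=11) fires B1->T, B2->F, B4->E, B3->F, B5->F; hits B1=T, B2=F, B3=F, B4=E, B5=F
test 4 (g=9, u=9) fires B1->T, B2->T, B4->E, B3->T, B4->E, B3->T, B4->E, B3->T, B4->E, B3->T, B4->E, B3->T, B4->S, B3->F, ...; hits B1=T, B2=T, B3=T, B3=F, B4=S, B4=E, B5=F
test 5 (g=8, u=9) fires B1->T, B2->T, B4->E, B3->T, B4->E, B3->T, B4->E, B3->T, B4->E, B3->T, B4->E, B3->T, B4->S, B3->F, ...; hits B1=T, B2=T, B3=T, B3=F, B4=S, B4=E, B5=F
test 6 (g=3, u=10) fires B1->F, B4->E, B3->T, B4->E, B3->T, B4->S, B3->F, B5->F; hits B1=F, B3=T, B3=F, B4=S, B4=E, B5=F
test 7 (g=9, u=14) fires B1->T, B2->F, B4->E, B3->F, B5->T; hits B1=T, B2=F, B3=F, B4=E, B5=T
test 8 (g=4, u=14) fires B1->T, B2->F, B4->E, B3->F, B5->T; hits B1=T, B2=F, B3=F, B4=E, B5=T
test 9 (g=11, u=4) fires B1->T, B2->T, B4->S, B3->F, B5->F; hits B1=T, B2=T, B3=F, B4=S, B5=F
pool-wide coverage (10 outcomes): B1=T, B1=F, B2=T, B2=F, B3=T, B3=F, B4=S, B4=E, B5=T, B5=F
every size-1 subset falls short of the 10 outcomes (best: 7/10)
every size-2 subset falls short of the 10 outcomes (best: 9/10)
size 3: inputs {2, 6, 7} cover all 10 outcomes, and no lexicographically smaller subset of this size does

Answer: 3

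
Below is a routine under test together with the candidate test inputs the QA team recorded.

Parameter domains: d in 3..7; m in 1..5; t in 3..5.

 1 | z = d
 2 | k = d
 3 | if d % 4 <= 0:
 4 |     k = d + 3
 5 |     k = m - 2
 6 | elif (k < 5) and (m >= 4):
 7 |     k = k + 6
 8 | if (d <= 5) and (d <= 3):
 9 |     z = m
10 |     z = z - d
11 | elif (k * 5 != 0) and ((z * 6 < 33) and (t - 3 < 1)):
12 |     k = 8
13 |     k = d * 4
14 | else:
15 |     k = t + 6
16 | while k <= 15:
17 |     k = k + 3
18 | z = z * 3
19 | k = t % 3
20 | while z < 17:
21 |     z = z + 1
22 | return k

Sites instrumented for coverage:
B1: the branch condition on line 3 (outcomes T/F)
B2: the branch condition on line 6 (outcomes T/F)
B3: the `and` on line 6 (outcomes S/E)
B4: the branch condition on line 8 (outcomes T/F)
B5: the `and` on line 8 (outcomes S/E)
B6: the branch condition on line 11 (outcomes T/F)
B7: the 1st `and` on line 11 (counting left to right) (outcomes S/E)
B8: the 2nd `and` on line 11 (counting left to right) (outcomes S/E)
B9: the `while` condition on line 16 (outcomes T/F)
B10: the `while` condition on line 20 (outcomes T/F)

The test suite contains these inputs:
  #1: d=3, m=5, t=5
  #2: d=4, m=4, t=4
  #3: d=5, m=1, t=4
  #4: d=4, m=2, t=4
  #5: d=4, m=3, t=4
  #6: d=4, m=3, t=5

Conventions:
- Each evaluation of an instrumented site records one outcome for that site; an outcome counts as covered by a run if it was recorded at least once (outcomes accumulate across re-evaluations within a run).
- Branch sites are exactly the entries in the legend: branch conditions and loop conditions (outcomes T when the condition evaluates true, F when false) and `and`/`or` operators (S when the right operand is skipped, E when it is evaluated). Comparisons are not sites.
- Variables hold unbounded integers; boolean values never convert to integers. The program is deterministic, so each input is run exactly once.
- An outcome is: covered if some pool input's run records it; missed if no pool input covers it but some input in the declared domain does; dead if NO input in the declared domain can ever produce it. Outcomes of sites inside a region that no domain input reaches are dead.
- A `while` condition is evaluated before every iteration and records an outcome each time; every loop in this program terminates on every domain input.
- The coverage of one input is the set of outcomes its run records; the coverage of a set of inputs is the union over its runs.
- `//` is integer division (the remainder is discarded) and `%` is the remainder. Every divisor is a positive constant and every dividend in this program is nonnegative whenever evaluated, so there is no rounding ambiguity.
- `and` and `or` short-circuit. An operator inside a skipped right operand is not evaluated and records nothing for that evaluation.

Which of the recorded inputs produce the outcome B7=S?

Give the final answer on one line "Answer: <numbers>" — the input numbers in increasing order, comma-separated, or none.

input #1 (d=3, m=5, t=5): does not record B7=S
input #2 (d=4, m=4, t=4): does not record B7=S
input #3 (d=5, m=1, t=4): does not record B7=S
input #4 (d=4, m=2, t=4): records B7=S
input #5 (d=4, m=3, t=4): does not record B7=S
input #6 (d=4, m=3, t=5): does not record B7=S

Answer: 4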